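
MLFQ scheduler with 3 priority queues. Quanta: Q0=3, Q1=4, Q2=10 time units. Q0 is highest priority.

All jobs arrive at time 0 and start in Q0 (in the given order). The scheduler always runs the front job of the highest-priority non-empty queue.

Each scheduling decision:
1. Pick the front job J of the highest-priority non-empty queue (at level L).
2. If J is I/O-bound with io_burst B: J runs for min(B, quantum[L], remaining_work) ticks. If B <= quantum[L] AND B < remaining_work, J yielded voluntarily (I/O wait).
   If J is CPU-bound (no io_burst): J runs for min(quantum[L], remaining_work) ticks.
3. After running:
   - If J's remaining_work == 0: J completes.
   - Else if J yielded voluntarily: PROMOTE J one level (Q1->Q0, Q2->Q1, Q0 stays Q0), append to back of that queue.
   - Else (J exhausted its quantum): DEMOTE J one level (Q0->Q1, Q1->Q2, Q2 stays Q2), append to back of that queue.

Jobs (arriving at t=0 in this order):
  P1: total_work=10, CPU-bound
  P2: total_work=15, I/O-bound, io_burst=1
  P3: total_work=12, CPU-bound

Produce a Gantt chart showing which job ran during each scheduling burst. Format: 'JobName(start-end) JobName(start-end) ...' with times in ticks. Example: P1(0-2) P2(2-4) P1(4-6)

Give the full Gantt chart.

Answer: P1(0-3) P2(3-4) P3(4-7) P2(7-8) P2(8-9) P2(9-10) P2(10-11) P2(11-12) P2(12-13) P2(13-14) P2(14-15) P2(15-16) P2(16-17) P2(17-18) P2(18-19) P2(19-20) P2(20-21) P1(21-25) P3(25-29) P1(29-32) P3(32-37)

Derivation:
t=0-3: P1@Q0 runs 3, rem=7, quantum used, demote→Q1. Q0=[P2,P3] Q1=[P1] Q2=[]
t=3-4: P2@Q0 runs 1, rem=14, I/O yield, promote→Q0. Q0=[P3,P2] Q1=[P1] Q2=[]
t=4-7: P3@Q0 runs 3, rem=9, quantum used, demote→Q1. Q0=[P2] Q1=[P1,P3] Q2=[]
t=7-8: P2@Q0 runs 1, rem=13, I/O yield, promote→Q0. Q0=[P2] Q1=[P1,P3] Q2=[]
t=8-9: P2@Q0 runs 1, rem=12, I/O yield, promote→Q0. Q0=[P2] Q1=[P1,P3] Q2=[]
t=9-10: P2@Q0 runs 1, rem=11, I/O yield, promote→Q0. Q0=[P2] Q1=[P1,P3] Q2=[]
t=10-11: P2@Q0 runs 1, rem=10, I/O yield, promote→Q0. Q0=[P2] Q1=[P1,P3] Q2=[]
t=11-12: P2@Q0 runs 1, rem=9, I/O yield, promote→Q0. Q0=[P2] Q1=[P1,P3] Q2=[]
t=12-13: P2@Q0 runs 1, rem=8, I/O yield, promote→Q0. Q0=[P2] Q1=[P1,P3] Q2=[]
t=13-14: P2@Q0 runs 1, rem=7, I/O yield, promote→Q0. Q0=[P2] Q1=[P1,P3] Q2=[]
t=14-15: P2@Q0 runs 1, rem=6, I/O yield, promote→Q0. Q0=[P2] Q1=[P1,P3] Q2=[]
t=15-16: P2@Q0 runs 1, rem=5, I/O yield, promote→Q0. Q0=[P2] Q1=[P1,P3] Q2=[]
t=16-17: P2@Q0 runs 1, rem=4, I/O yield, promote→Q0. Q0=[P2] Q1=[P1,P3] Q2=[]
t=17-18: P2@Q0 runs 1, rem=3, I/O yield, promote→Q0. Q0=[P2] Q1=[P1,P3] Q2=[]
t=18-19: P2@Q0 runs 1, rem=2, I/O yield, promote→Q0. Q0=[P2] Q1=[P1,P3] Q2=[]
t=19-20: P2@Q0 runs 1, rem=1, I/O yield, promote→Q0. Q0=[P2] Q1=[P1,P3] Q2=[]
t=20-21: P2@Q0 runs 1, rem=0, completes. Q0=[] Q1=[P1,P3] Q2=[]
t=21-25: P1@Q1 runs 4, rem=3, quantum used, demote→Q2. Q0=[] Q1=[P3] Q2=[P1]
t=25-29: P3@Q1 runs 4, rem=5, quantum used, demote→Q2. Q0=[] Q1=[] Q2=[P1,P3]
t=29-32: P1@Q2 runs 3, rem=0, completes. Q0=[] Q1=[] Q2=[P3]
t=32-37: P3@Q2 runs 5, rem=0, completes. Q0=[] Q1=[] Q2=[]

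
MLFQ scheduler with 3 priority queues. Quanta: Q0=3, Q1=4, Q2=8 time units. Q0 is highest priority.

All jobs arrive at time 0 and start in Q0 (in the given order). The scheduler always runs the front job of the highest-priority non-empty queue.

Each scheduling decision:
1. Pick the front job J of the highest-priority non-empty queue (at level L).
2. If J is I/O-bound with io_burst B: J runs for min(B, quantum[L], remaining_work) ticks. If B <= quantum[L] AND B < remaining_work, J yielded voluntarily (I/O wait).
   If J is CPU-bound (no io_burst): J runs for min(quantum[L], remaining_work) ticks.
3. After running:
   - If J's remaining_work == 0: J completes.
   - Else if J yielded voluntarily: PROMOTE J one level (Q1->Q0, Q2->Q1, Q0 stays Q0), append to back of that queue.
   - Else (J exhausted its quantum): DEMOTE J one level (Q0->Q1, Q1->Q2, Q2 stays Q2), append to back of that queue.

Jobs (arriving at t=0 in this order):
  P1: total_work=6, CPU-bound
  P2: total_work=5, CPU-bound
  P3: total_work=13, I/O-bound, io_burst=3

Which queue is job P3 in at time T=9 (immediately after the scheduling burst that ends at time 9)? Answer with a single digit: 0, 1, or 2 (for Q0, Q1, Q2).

t=0-3: P1@Q0 runs 3, rem=3, quantum used, demote→Q1. Q0=[P2,P3] Q1=[P1] Q2=[]
t=3-6: P2@Q0 runs 3, rem=2, quantum used, demote→Q1. Q0=[P3] Q1=[P1,P2] Q2=[]
t=6-9: P3@Q0 runs 3, rem=10, I/O yield, promote→Q0. Q0=[P3] Q1=[P1,P2] Q2=[]
t=9-12: P3@Q0 runs 3, rem=7, I/O yield, promote→Q0. Q0=[P3] Q1=[P1,P2] Q2=[]
t=12-15: P3@Q0 runs 3, rem=4, I/O yield, promote→Q0. Q0=[P3] Q1=[P1,P2] Q2=[]
t=15-18: P3@Q0 runs 3, rem=1, I/O yield, promote→Q0. Q0=[P3] Q1=[P1,P2] Q2=[]
t=18-19: P3@Q0 runs 1, rem=0, completes. Q0=[] Q1=[P1,P2] Q2=[]
t=19-22: P1@Q1 runs 3, rem=0, completes. Q0=[] Q1=[P2] Q2=[]
t=22-24: P2@Q1 runs 2, rem=0, completes. Q0=[] Q1=[] Q2=[]

Answer: 0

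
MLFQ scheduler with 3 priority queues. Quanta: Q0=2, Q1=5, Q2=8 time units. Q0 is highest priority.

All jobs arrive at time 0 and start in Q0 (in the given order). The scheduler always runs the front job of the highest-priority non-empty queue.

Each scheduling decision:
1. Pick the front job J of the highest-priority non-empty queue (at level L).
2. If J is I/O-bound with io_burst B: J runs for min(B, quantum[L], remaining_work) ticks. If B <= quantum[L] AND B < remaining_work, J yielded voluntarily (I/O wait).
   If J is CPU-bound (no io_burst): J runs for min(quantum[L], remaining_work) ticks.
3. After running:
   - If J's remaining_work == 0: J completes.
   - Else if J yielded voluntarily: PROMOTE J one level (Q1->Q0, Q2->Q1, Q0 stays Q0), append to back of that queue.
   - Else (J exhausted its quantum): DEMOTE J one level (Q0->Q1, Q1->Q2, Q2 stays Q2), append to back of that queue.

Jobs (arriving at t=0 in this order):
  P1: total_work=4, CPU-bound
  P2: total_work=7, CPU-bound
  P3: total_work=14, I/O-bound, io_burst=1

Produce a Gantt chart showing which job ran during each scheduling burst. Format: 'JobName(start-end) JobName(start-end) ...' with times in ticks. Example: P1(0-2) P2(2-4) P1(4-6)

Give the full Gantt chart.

Answer: P1(0-2) P2(2-4) P3(4-5) P3(5-6) P3(6-7) P3(7-8) P3(8-9) P3(9-10) P3(10-11) P3(11-12) P3(12-13) P3(13-14) P3(14-15) P3(15-16) P3(16-17) P3(17-18) P1(18-20) P2(20-25)

Derivation:
t=0-2: P1@Q0 runs 2, rem=2, quantum used, demote→Q1. Q0=[P2,P3] Q1=[P1] Q2=[]
t=2-4: P2@Q0 runs 2, rem=5, quantum used, demote→Q1. Q0=[P3] Q1=[P1,P2] Q2=[]
t=4-5: P3@Q0 runs 1, rem=13, I/O yield, promote→Q0. Q0=[P3] Q1=[P1,P2] Q2=[]
t=5-6: P3@Q0 runs 1, rem=12, I/O yield, promote→Q0. Q0=[P3] Q1=[P1,P2] Q2=[]
t=6-7: P3@Q0 runs 1, rem=11, I/O yield, promote→Q0. Q0=[P3] Q1=[P1,P2] Q2=[]
t=7-8: P3@Q0 runs 1, rem=10, I/O yield, promote→Q0. Q0=[P3] Q1=[P1,P2] Q2=[]
t=8-9: P3@Q0 runs 1, rem=9, I/O yield, promote→Q0. Q0=[P3] Q1=[P1,P2] Q2=[]
t=9-10: P3@Q0 runs 1, rem=8, I/O yield, promote→Q0. Q0=[P3] Q1=[P1,P2] Q2=[]
t=10-11: P3@Q0 runs 1, rem=7, I/O yield, promote→Q0. Q0=[P3] Q1=[P1,P2] Q2=[]
t=11-12: P3@Q0 runs 1, rem=6, I/O yield, promote→Q0. Q0=[P3] Q1=[P1,P2] Q2=[]
t=12-13: P3@Q0 runs 1, rem=5, I/O yield, promote→Q0. Q0=[P3] Q1=[P1,P2] Q2=[]
t=13-14: P3@Q0 runs 1, rem=4, I/O yield, promote→Q0. Q0=[P3] Q1=[P1,P2] Q2=[]
t=14-15: P3@Q0 runs 1, rem=3, I/O yield, promote→Q0. Q0=[P3] Q1=[P1,P2] Q2=[]
t=15-16: P3@Q0 runs 1, rem=2, I/O yield, promote→Q0. Q0=[P3] Q1=[P1,P2] Q2=[]
t=16-17: P3@Q0 runs 1, rem=1, I/O yield, promote→Q0. Q0=[P3] Q1=[P1,P2] Q2=[]
t=17-18: P3@Q0 runs 1, rem=0, completes. Q0=[] Q1=[P1,P2] Q2=[]
t=18-20: P1@Q1 runs 2, rem=0, completes. Q0=[] Q1=[P2] Q2=[]
t=20-25: P2@Q1 runs 5, rem=0, completes. Q0=[] Q1=[] Q2=[]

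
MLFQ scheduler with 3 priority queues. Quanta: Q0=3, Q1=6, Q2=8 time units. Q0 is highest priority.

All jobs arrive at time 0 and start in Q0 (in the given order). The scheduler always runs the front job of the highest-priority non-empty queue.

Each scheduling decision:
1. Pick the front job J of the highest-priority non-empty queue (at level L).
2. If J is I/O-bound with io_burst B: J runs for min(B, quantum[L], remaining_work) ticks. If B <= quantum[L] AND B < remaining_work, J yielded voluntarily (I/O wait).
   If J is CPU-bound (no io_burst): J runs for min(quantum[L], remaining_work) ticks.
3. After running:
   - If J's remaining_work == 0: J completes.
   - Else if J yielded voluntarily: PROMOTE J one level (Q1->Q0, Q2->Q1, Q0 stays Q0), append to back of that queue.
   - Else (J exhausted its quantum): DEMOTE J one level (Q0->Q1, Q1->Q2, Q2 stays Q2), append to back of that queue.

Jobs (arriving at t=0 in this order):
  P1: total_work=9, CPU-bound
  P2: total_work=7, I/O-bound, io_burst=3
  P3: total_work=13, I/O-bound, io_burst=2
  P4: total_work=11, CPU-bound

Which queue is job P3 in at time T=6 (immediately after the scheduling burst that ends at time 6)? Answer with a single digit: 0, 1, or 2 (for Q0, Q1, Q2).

t=0-3: P1@Q0 runs 3, rem=6, quantum used, demote→Q1. Q0=[P2,P3,P4] Q1=[P1] Q2=[]
t=3-6: P2@Q0 runs 3, rem=4, I/O yield, promote→Q0. Q0=[P3,P4,P2] Q1=[P1] Q2=[]
t=6-8: P3@Q0 runs 2, rem=11, I/O yield, promote→Q0. Q0=[P4,P2,P3] Q1=[P1] Q2=[]
t=8-11: P4@Q0 runs 3, rem=8, quantum used, demote→Q1. Q0=[P2,P3] Q1=[P1,P4] Q2=[]
t=11-14: P2@Q0 runs 3, rem=1, I/O yield, promote→Q0. Q0=[P3,P2] Q1=[P1,P4] Q2=[]
t=14-16: P3@Q0 runs 2, rem=9, I/O yield, promote→Q0. Q0=[P2,P3] Q1=[P1,P4] Q2=[]
t=16-17: P2@Q0 runs 1, rem=0, completes. Q0=[P3] Q1=[P1,P4] Q2=[]
t=17-19: P3@Q0 runs 2, rem=7, I/O yield, promote→Q0. Q0=[P3] Q1=[P1,P4] Q2=[]
t=19-21: P3@Q0 runs 2, rem=5, I/O yield, promote→Q0. Q0=[P3] Q1=[P1,P4] Q2=[]
t=21-23: P3@Q0 runs 2, rem=3, I/O yield, promote→Q0. Q0=[P3] Q1=[P1,P4] Q2=[]
t=23-25: P3@Q0 runs 2, rem=1, I/O yield, promote→Q0. Q0=[P3] Q1=[P1,P4] Q2=[]
t=25-26: P3@Q0 runs 1, rem=0, completes. Q0=[] Q1=[P1,P4] Q2=[]
t=26-32: P1@Q1 runs 6, rem=0, completes. Q0=[] Q1=[P4] Q2=[]
t=32-38: P4@Q1 runs 6, rem=2, quantum used, demote→Q2. Q0=[] Q1=[] Q2=[P4]
t=38-40: P4@Q2 runs 2, rem=0, completes. Q0=[] Q1=[] Q2=[]

Answer: 0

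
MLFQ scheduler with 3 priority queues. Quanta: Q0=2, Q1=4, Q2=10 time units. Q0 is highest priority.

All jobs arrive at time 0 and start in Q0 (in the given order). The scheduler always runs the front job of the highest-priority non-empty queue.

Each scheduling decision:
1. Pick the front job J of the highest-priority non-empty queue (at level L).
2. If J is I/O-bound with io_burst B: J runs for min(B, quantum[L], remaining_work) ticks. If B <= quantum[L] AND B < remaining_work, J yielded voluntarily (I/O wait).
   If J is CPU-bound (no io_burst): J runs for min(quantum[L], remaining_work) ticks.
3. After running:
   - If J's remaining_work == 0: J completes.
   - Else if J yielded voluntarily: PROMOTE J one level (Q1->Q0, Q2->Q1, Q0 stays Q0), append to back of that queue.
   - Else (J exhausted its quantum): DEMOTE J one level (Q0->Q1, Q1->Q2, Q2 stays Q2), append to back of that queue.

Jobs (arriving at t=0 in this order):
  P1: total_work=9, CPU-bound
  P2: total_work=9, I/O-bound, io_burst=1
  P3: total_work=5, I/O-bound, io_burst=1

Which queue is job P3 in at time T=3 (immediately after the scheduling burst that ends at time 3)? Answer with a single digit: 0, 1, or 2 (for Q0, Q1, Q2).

t=0-2: P1@Q0 runs 2, rem=7, quantum used, demote→Q1. Q0=[P2,P3] Q1=[P1] Q2=[]
t=2-3: P2@Q0 runs 1, rem=8, I/O yield, promote→Q0. Q0=[P3,P2] Q1=[P1] Q2=[]
t=3-4: P3@Q0 runs 1, rem=4, I/O yield, promote→Q0. Q0=[P2,P3] Q1=[P1] Q2=[]
t=4-5: P2@Q0 runs 1, rem=7, I/O yield, promote→Q0. Q0=[P3,P2] Q1=[P1] Q2=[]
t=5-6: P3@Q0 runs 1, rem=3, I/O yield, promote→Q0. Q0=[P2,P3] Q1=[P1] Q2=[]
t=6-7: P2@Q0 runs 1, rem=6, I/O yield, promote→Q0. Q0=[P3,P2] Q1=[P1] Q2=[]
t=7-8: P3@Q0 runs 1, rem=2, I/O yield, promote→Q0. Q0=[P2,P3] Q1=[P1] Q2=[]
t=8-9: P2@Q0 runs 1, rem=5, I/O yield, promote→Q0. Q0=[P3,P2] Q1=[P1] Q2=[]
t=9-10: P3@Q0 runs 1, rem=1, I/O yield, promote→Q0. Q0=[P2,P3] Q1=[P1] Q2=[]
t=10-11: P2@Q0 runs 1, rem=4, I/O yield, promote→Q0. Q0=[P3,P2] Q1=[P1] Q2=[]
t=11-12: P3@Q0 runs 1, rem=0, completes. Q0=[P2] Q1=[P1] Q2=[]
t=12-13: P2@Q0 runs 1, rem=3, I/O yield, promote→Q0. Q0=[P2] Q1=[P1] Q2=[]
t=13-14: P2@Q0 runs 1, rem=2, I/O yield, promote→Q0. Q0=[P2] Q1=[P1] Q2=[]
t=14-15: P2@Q0 runs 1, rem=1, I/O yield, promote→Q0. Q0=[P2] Q1=[P1] Q2=[]
t=15-16: P2@Q0 runs 1, rem=0, completes. Q0=[] Q1=[P1] Q2=[]
t=16-20: P1@Q1 runs 4, rem=3, quantum used, demote→Q2. Q0=[] Q1=[] Q2=[P1]
t=20-23: P1@Q2 runs 3, rem=0, completes. Q0=[] Q1=[] Q2=[]

Answer: 0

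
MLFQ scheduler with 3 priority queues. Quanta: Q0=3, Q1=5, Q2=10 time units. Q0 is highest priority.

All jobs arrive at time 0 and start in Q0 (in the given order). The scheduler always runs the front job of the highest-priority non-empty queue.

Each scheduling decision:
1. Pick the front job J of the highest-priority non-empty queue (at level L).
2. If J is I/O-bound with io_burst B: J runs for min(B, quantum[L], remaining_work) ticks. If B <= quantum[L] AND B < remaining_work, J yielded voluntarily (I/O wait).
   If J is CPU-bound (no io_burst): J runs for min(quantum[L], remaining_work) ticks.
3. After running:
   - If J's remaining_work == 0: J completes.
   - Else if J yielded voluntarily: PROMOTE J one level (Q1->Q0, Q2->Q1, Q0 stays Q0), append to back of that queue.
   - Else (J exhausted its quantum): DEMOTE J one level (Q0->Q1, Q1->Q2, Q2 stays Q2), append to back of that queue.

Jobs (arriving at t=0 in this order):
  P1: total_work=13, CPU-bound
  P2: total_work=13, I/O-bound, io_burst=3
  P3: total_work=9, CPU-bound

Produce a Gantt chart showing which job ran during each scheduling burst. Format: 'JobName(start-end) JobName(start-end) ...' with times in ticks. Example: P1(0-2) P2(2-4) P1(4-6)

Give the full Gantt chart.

t=0-3: P1@Q0 runs 3, rem=10, quantum used, demote→Q1. Q0=[P2,P3] Q1=[P1] Q2=[]
t=3-6: P2@Q0 runs 3, rem=10, I/O yield, promote→Q0. Q0=[P3,P2] Q1=[P1] Q2=[]
t=6-9: P3@Q0 runs 3, rem=6, quantum used, demote→Q1. Q0=[P2] Q1=[P1,P3] Q2=[]
t=9-12: P2@Q0 runs 3, rem=7, I/O yield, promote→Q0. Q0=[P2] Q1=[P1,P3] Q2=[]
t=12-15: P2@Q0 runs 3, rem=4, I/O yield, promote→Q0. Q0=[P2] Q1=[P1,P3] Q2=[]
t=15-18: P2@Q0 runs 3, rem=1, I/O yield, promote→Q0. Q0=[P2] Q1=[P1,P3] Q2=[]
t=18-19: P2@Q0 runs 1, rem=0, completes. Q0=[] Q1=[P1,P3] Q2=[]
t=19-24: P1@Q1 runs 5, rem=5, quantum used, demote→Q2. Q0=[] Q1=[P3] Q2=[P1]
t=24-29: P3@Q1 runs 5, rem=1, quantum used, demote→Q2. Q0=[] Q1=[] Q2=[P1,P3]
t=29-34: P1@Q2 runs 5, rem=0, completes. Q0=[] Q1=[] Q2=[P3]
t=34-35: P3@Q2 runs 1, rem=0, completes. Q0=[] Q1=[] Q2=[]

Answer: P1(0-3) P2(3-6) P3(6-9) P2(9-12) P2(12-15) P2(15-18) P2(18-19) P1(19-24) P3(24-29) P1(29-34) P3(34-35)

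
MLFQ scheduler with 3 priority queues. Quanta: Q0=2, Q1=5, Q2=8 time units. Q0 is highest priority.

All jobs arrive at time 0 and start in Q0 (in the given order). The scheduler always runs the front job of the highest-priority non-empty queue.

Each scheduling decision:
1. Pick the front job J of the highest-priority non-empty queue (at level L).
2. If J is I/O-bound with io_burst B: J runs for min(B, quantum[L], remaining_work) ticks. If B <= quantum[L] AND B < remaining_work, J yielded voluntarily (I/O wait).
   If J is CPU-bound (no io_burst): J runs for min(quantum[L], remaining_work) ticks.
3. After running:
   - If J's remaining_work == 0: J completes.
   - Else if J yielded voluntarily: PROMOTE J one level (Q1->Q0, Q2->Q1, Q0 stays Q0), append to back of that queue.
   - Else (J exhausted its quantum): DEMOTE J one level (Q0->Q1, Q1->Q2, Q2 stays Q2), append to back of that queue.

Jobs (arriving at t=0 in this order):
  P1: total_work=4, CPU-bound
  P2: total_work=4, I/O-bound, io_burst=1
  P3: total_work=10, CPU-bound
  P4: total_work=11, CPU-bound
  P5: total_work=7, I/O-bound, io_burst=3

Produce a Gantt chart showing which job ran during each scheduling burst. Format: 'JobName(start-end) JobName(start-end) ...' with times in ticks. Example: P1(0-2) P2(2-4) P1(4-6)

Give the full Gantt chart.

t=0-2: P1@Q0 runs 2, rem=2, quantum used, demote→Q1. Q0=[P2,P3,P4,P5] Q1=[P1] Q2=[]
t=2-3: P2@Q0 runs 1, rem=3, I/O yield, promote→Q0. Q0=[P3,P4,P5,P2] Q1=[P1] Q2=[]
t=3-5: P3@Q0 runs 2, rem=8, quantum used, demote→Q1. Q0=[P4,P5,P2] Q1=[P1,P3] Q2=[]
t=5-7: P4@Q0 runs 2, rem=9, quantum used, demote→Q1. Q0=[P5,P2] Q1=[P1,P3,P4] Q2=[]
t=7-9: P5@Q0 runs 2, rem=5, quantum used, demote→Q1. Q0=[P2] Q1=[P1,P3,P4,P5] Q2=[]
t=9-10: P2@Q0 runs 1, rem=2, I/O yield, promote→Q0. Q0=[P2] Q1=[P1,P3,P4,P5] Q2=[]
t=10-11: P2@Q0 runs 1, rem=1, I/O yield, promote→Q0. Q0=[P2] Q1=[P1,P3,P4,P5] Q2=[]
t=11-12: P2@Q0 runs 1, rem=0, completes. Q0=[] Q1=[P1,P3,P4,P5] Q2=[]
t=12-14: P1@Q1 runs 2, rem=0, completes. Q0=[] Q1=[P3,P4,P5] Q2=[]
t=14-19: P3@Q1 runs 5, rem=3, quantum used, demote→Q2. Q0=[] Q1=[P4,P5] Q2=[P3]
t=19-24: P4@Q1 runs 5, rem=4, quantum used, demote→Q2. Q0=[] Q1=[P5] Q2=[P3,P4]
t=24-27: P5@Q1 runs 3, rem=2, I/O yield, promote→Q0. Q0=[P5] Q1=[] Q2=[P3,P4]
t=27-29: P5@Q0 runs 2, rem=0, completes. Q0=[] Q1=[] Q2=[P3,P4]
t=29-32: P3@Q2 runs 3, rem=0, completes. Q0=[] Q1=[] Q2=[P4]
t=32-36: P4@Q2 runs 4, rem=0, completes. Q0=[] Q1=[] Q2=[]

Answer: P1(0-2) P2(2-3) P3(3-5) P4(5-7) P5(7-9) P2(9-10) P2(10-11) P2(11-12) P1(12-14) P3(14-19) P4(19-24) P5(24-27) P5(27-29) P3(29-32) P4(32-36)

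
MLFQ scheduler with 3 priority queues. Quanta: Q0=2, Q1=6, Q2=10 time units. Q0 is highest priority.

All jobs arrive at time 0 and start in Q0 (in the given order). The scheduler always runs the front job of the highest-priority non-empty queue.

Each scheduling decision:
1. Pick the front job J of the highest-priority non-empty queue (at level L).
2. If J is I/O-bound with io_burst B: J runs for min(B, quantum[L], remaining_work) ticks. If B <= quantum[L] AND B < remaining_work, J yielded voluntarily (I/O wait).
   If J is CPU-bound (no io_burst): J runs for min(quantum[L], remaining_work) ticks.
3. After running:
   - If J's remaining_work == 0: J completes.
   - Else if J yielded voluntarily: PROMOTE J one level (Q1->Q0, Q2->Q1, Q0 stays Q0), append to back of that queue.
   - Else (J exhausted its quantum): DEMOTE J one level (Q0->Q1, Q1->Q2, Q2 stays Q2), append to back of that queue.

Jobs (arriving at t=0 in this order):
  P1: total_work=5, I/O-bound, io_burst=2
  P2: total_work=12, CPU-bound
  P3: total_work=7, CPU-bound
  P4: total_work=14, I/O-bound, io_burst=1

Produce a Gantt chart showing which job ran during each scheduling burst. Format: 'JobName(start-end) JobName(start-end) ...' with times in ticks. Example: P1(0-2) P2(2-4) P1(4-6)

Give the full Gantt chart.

Answer: P1(0-2) P2(2-4) P3(4-6) P4(6-7) P1(7-9) P4(9-10) P1(10-11) P4(11-12) P4(12-13) P4(13-14) P4(14-15) P4(15-16) P4(16-17) P4(17-18) P4(18-19) P4(19-20) P4(20-21) P4(21-22) P4(22-23) P2(23-29) P3(29-34) P2(34-38)

Derivation:
t=0-2: P1@Q0 runs 2, rem=3, I/O yield, promote→Q0. Q0=[P2,P3,P4,P1] Q1=[] Q2=[]
t=2-4: P2@Q0 runs 2, rem=10, quantum used, demote→Q1. Q0=[P3,P4,P1] Q1=[P2] Q2=[]
t=4-6: P3@Q0 runs 2, rem=5, quantum used, demote→Q1. Q0=[P4,P1] Q1=[P2,P3] Q2=[]
t=6-7: P4@Q0 runs 1, rem=13, I/O yield, promote→Q0. Q0=[P1,P4] Q1=[P2,P3] Q2=[]
t=7-9: P1@Q0 runs 2, rem=1, I/O yield, promote→Q0. Q0=[P4,P1] Q1=[P2,P3] Q2=[]
t=9-10: P4@Q0 runs 1, rem=12, I/O yield, promote→Q0. Q0=[P1,P4] Q1=[P2,P3] Q2=[]
t=10-11: P1@Q0 runs 1, rem=0, completes. Q0=[P4] Q1=[P2,P3] Q2=[]
t=11-12: P4@Q0 runs 1, rem=11, I/O yield, promote→Q0. Q0=[P4] Q1=[P2,P3] Q2=[]
t=12-13: P4@Q0 runs 1, rem=10, I/O yield, promote→Q0. Q0=[P4] Q1=[P2,P3] Q2=[]
t=13-14: P4@Q0 runs 1, rem=9, I/O yield, promote→Q0. Q0=[P4] Q1=[P2,P3] Q2=[]
t=14-15: P4@Q0 runs 1, rem=8, I/O yield, promote→Q0. Q0=[P4] Q1=[P2,P3] Q2=[]
t=15-16: P4@Q0 runs 1, rem=7, I/O yield, promote→Q0. Q0=[P4] Q1=[P2,P3] Q2=[]
t=16-17: P4@Q0 runs 1, rem=6, I/O yield, promote→Q0. Q0=[P4] Q1=[P2,P3] Q2=[]
t=17-18: P4@Q0 runs 1, rem=5, I/O yield, promote→Q0. Q0=[P4] Q1=[P2,P3] Q2=[]
t=18-19: P4@Q0 runs 1, rem=4, I/O yield, promote→Q0. Q0=[P4] Q1=[P2,P3] Q2=[]
t=19-20: P4@Q0 runs 1, rem=3, I/O yield, promote→Q0. Q0=[P4] Q1=[P2,P3] Q2=[]
t=20-21: P4@Q0 runs 1, rem=2, I/O yield, promote→Q0. Q0=[P4] Q1=[P2,P3] Q2=[]
t=21-22: P4@Q0 runs 1, rem=1, I/O yield, promote→Q0. Q0=[P4] Q1=[P2,P3] Q2=[]
t=22-23: P4@Q0 runs 1, rem=0, completes. Q0=[] Q1=[P2,P3] Q2=[]
t=23-29: P2@Q1 runs 6, rem=4, quantum used, demote→Q2. Q0=[] Q1=[P3] Q2=[P2]
t=29-34: P3@Q1 runs 5, rem=0, completes. Q0=[] Q1=[] Q2=[P2]
t=34-38: P2@Q2 runs 4, rem=0, completes. Q0=[] Q1=[] Q2=[]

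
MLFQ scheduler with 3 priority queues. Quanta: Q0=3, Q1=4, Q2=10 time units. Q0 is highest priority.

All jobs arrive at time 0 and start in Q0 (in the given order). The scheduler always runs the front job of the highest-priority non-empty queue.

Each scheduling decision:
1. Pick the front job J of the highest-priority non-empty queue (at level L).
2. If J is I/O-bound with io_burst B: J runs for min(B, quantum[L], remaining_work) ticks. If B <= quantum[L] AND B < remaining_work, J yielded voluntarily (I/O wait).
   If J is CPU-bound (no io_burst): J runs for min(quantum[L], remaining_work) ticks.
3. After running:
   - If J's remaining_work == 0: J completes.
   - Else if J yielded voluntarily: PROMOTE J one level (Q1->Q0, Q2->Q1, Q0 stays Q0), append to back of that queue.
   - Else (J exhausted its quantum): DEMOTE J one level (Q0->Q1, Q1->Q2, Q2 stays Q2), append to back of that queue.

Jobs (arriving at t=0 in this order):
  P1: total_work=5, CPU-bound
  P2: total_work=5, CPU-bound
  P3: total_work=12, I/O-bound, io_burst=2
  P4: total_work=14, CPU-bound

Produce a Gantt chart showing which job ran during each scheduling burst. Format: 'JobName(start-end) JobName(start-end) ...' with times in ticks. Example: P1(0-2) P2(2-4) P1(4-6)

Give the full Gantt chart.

t=0-3: P1@Q0 runs 3, rem=2, quantum used, demote→Q1. Q0=[P2,P3,P4] Q1=[P1] Q2=[]
t=3-6: P2@Q0 runs 3, rem=2, quantum used, demote→Q1. Q0=[P3,P4] Q1=[P1,P2] Q2=[]
t=6-8: P3@Q0 runs 2, rem=10, I/O yield, promote→Q0. Q0=[P4,P3] Q1=[P1,P2] Q2=[]
t=8-11: P4@Q0 runs 3, rem=11, quantum used, demote→Q1. Q0=[P3] Q1=[P1,P2,P4] Q2=[]
t=11-13: P3@Q0 runs 2, rem=8, I/O yield, promote→Q0. Q0=[P3] Q1=[P1,P2,P4] Q2=[]
t=13-15: P3@Q0 runs 2, rem=6, I/O yield, promote→Q0. Q0=[P3] Q1=[P1,P2,P4] Q2=[]
t=15-17: P3@Q0 runs 2, rem=4, I/O yield, promote→Q0. Q0=[P3] Q1=[P1,P2,P4] Q2=[]
t=17-19: P3@Q0 runs 2, rem=2, I/O yield, promote→Q0. Q0=[P3] Q1=[P1,P2,P4] Q2=[]
t=19-21: P3@Q0 runs 2, rem=0, completes. Q0=[] Q1=[P1,P2,P4] Q2=[]
t=21-23: P1@Q1 runs 2, rem=0, completes. Q0=[] Q1=[P2,P4] Q2=[]
t=23-25: P2@Q1 runs 2, rem=0, completes. Q0=[] Q1=[P4] Q2=[]
t=25-29: P4@Q1 runs 4, rem=7, quantum used, demote→Q2. Q0=[] Q1=[] Q2=[P4]
t=29-36: P4@Q2 runs 7, rem=0, completes. Q0=[] Q1=[] Q2=[]

Answer: P1(0-3) P2(3-6) P3(6-8) P4(8-11) P3(11-13) P3(13-15) P3(15-17) P3(17-19) P3(19-21) P1(21-23) P2(23-25) P4(25-29) P4(29-36)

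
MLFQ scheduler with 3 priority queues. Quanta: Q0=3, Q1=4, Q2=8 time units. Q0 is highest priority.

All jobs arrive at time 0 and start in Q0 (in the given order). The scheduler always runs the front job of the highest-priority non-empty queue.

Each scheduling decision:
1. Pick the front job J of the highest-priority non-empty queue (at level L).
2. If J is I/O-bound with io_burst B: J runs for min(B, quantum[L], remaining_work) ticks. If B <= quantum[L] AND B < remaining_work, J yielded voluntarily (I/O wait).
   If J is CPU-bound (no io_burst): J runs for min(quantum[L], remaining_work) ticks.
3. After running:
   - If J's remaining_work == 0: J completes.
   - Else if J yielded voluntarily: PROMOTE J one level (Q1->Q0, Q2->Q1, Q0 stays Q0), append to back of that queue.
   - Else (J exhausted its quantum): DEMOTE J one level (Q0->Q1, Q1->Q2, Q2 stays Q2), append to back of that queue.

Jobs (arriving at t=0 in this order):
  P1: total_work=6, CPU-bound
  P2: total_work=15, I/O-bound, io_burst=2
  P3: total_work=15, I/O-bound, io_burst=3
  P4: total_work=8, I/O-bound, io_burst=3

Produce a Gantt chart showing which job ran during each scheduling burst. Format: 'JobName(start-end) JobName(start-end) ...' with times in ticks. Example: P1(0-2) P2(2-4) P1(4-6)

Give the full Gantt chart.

t=0-3: P1@Q0 runs 3, rem=3, quantum used, demote→Q1. Q0=[P2,P3,P4] Q1=[P1] Q2=[]
t=3-5: P2@Q0 runs 2, rem=13, I/O yield, promote→Q0. Q0=[P3,P4,P2] Q1=[P1] Q2=[]
t=5-8: P3@Q0 runs 3, rem=12, I/O yield, promote→Q0. Q0=[P4,P2,P3] Q1=[P1] Q2=[]
t=8-11: P4@Q0 runs 3, rem=5, I/O yield, promote→Q0. Q0=[P2,P3,P4] Q1=[P1] Q2=[]
t=11-13: P2@Q0 runs 2, rem=11, I/O yield, promote→Q0. Q0=[P3,P4,P2] Q1=[P1] Q2=[]
t=13-16: P3@Q0 runs 3, rem=9, I/O yield, promote→Q0. Q0=[P4,P2,P3] Q1=[P1] Q2=[]
t=16-19: P4@Q0 runs 3, rem=2, I/O yield, promote→Q0. Q0=[P2,P3,P4] Q1=[P1] Q2=[]
t=19-21: P2@Q0 runs 2, rem=9, I/O yield, promote→Q0. Q0=[P3,P4,P2] Q1=[P1] Q2=[]
t=21-24: P3@Q0 runs 3, rem=6, I/O yield, promote→Q0. Q0=[P4,P2,P3] Q1=[P1] Q2=[]
t=24-26: P4@Q0 runs 2, rem=0, completes. Q0=[P2,P3] Q1=[P1] Q2=[]
t=26-28: P2@Q0 runs 2, rem=7, I/O yield, promote→Q0. Q0=[P3,P2] Q1=[P1] Q2=[]
t=28-31: P3@Q0 runs 3, rem=3, I/O yield, promote→Q0. Q0=[P2,P3] Q1=[P1] Q2=[]
t=31-33: P2@Q0 runs 2, rem=5, I/O yield, promote→Q0. Q0=[P3,P2] Q1=[P1] Q2=[]
t=33-36: P3@Q0 runs 3, rem=0, completes. Q0=[P2] Q1=[P1] Q2=[]
t=36-38: P2@Q0 runs 2, rem=3, I/O yield, promote→Q0. Q0=[P2] Q1=[P1] Q2=[]
t=38-40: P2@Q0 runs 2, rem=1, I/O yield, promote→Q0. Q0=[P2] Q1=[P1] Q2=[]
t=40-41: P2@Q0 runs 1, rem=0, completes. Q0=[] Q1=[P1] Q2=[]
t=41-44: P1@Q1 runs 3, rem=0, completes. Q0=[] Q1=[] Q2=[]

Answer: P1(0-3) P2(3-5) P3(5-8) P4(8-11) P2(11-13) P3(13-16) P4(16-19) P2(19-21) P3(21-24) P4(24-26) P2(26-28) P3(28-31) P2(31-33) P3(33-36) P2(36-38) P2(38-40) P2(40-41) P1(41-44)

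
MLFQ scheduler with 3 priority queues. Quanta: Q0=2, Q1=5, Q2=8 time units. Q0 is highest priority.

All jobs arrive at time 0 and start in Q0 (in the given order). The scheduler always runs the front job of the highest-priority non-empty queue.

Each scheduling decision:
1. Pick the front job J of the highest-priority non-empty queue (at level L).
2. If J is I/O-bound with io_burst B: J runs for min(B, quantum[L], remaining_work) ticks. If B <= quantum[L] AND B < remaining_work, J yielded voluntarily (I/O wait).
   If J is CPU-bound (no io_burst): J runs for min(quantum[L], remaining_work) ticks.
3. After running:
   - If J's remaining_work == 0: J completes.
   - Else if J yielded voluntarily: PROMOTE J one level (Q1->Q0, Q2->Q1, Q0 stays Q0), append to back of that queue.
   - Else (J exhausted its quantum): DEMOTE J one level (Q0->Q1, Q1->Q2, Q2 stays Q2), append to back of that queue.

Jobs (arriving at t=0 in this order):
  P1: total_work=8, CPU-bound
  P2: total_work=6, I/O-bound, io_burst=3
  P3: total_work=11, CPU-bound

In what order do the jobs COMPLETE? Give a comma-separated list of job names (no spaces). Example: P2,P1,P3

t=0-2: P1@Q0 runs 2, rem=6, quantum used, demote→Q1. Q0=[P2,P3] Q1=[P1] Q2=[]
t=2-4: P2@Q0 runs 2, rem=4, quantum used, demote→Q1. Q0=[P3] Q1=[P1,P2] Q2=[]
t=4-6: P3@Q0 runs 2, rem=9, quantum used, demote→Q1. Q0=[] Q1=[P1,P2,P3] Q2=[]
t=6-11: P1@Q1 runs 5, rem=1, quantum used, demote→Q2. Q0=[] Q1=[P2,P3] Q2=[P1]
t=11-14: P2@Q1 runs 3, rem=1, I/O yield, promote→Q0. Q0=[P2] Q1=[P3] Q2=[P1]
t=14-15: P2@Q0 runs 1, rem=0, completes. Q0=[] Q1=[P3] Q2=[P1]
t=15-20: P3@Q1 runs 5, rem=4, quantum used, demote→Q2. Q0=[] Q1=[] Q2=[P1,P3]
t=20-21: P1@Q2 runs 1, rem=0, completes. Q0=[] Q1=[] Q2=[P3]
t=21-25: P3@Q2 runs 4, rem=0, completes. Q0=[] Q1=[] Q2=[]

Answer: P2,P1,P3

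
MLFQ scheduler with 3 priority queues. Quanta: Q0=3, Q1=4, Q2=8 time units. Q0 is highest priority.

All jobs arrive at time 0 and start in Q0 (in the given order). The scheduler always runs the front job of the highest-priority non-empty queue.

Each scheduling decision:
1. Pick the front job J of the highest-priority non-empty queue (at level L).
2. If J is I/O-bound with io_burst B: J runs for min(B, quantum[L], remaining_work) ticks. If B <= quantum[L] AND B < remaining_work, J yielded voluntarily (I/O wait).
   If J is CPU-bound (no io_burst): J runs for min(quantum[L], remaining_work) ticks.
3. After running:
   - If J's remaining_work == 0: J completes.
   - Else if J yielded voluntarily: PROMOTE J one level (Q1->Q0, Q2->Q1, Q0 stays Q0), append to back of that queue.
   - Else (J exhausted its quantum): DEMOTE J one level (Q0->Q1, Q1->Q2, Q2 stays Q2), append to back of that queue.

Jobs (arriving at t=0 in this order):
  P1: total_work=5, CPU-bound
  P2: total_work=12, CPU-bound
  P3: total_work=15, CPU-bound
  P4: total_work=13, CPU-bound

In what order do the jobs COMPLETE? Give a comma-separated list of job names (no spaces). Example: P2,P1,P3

Answer: P1,P2,P3,P4

Derivation:
t=0-3: P1@Q0 runs 3, rem=2, quantum used, demote→Q1. Q0=[P2,P3,P4] Q1=[P1] Q2=[]
t=3-6: P2@Q0 runs 3, rem=9, quantum used, demote→Q1. Q0=[P3,P4] Q1=[P1,P2] Q2=[]
t=6-9: P3@Q0 runs 3, rem=12, quantum used, demote→Q1. Q0=[P4] Q1=[P1,P2,P3] Q2=[]
t=9-12: P4@Q0 runs 3, rem=10, quantum used, demote→Q1. Q0=[] Q1=[P1,P2,P3,P4] Q2=[]
t=12-14: P1@Q1 runs 2, rem=0, completes. Q0=[] Q1=[P2,P3,P4] Q2=[]
t=14-18: P2@Q1 runs 4, rem=5, quantum used, demote→Q2. Q0=[] Q1=[P3,P4] Q2=[P2]
t=18-22: P3@Q1 runs 4, rem=8, quantum used, demote→Q2. Q0=[] Q1=[P4] Q2=[P2,P3]
t=22-26: P4@Q1 runs 4, rem=6, quantum used, demote→Q2. Q0=[] Q1=[] Q2=[P2,P3,P4]
t=26-31: P2@Q2 runs 5, rem=0, completes. Q0=[] Q1=[] Q2=[P3,P4]
t=31-39: P3@Q2 runs 8, rem=0, completes. Q0=[] Q1=[] Q2=[P4]
t=39-45: P4@Q2 runs 6, rem=0, completes. Q0=[] Q1=[] Q2=[]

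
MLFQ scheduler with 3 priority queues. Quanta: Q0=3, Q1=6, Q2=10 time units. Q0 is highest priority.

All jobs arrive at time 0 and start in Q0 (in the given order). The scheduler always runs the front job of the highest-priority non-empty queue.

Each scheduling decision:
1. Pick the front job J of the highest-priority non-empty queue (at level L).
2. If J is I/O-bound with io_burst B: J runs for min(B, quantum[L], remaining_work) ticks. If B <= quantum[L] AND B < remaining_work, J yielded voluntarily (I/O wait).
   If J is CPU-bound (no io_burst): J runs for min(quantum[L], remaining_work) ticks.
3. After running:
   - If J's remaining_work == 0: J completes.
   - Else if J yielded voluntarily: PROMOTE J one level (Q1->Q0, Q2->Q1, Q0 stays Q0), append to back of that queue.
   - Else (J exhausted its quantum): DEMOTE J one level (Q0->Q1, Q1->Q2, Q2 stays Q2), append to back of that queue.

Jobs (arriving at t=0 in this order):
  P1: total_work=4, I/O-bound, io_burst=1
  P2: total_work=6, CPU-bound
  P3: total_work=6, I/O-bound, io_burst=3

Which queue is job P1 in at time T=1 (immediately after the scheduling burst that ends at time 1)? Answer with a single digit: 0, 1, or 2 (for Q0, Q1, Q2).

t=0-1: P1@Q0 runs 1, rem=3, I/O yield, promote→Q0. Q0=[P2,P3,P1] Q1=[] Q2=[]
t=1-4: P2@Q0 runs 3, rem=3, quantum used, demote→Q1. Q0=[P3,P1] Q1=[P2] Q2=[]
t=4-7: P3@Q0 runs 3, rem=3, I/O yield, promote→Q0. Q0=[P1,P3] Q1=[P2] Q2=[]
t=7-8: P1@Q0 runs 1, rem=2, I/O yield, promote→Q0. Q0=[P3,P1] Q1=[P2] Q2=[]
t=8-11: P3@Q0 runs 3, rem=0, completes. Q0=[P1] Q1=[P2] Q2=[]
t=11-12: P1@Q0 runs 1, rem=1, I/O yield, promote→Q0. Q0=[P1] Q1=[P2] Q2=[]
t=12-13: P1@Q0 runs 1, rem=0, completes. Q0=[] Q1=[P2] Q2=[]
t=13-16: P2@Q1 runs 3, rem=0, completes. Q0=[] Q1=[] Q2=[]

Answer: 0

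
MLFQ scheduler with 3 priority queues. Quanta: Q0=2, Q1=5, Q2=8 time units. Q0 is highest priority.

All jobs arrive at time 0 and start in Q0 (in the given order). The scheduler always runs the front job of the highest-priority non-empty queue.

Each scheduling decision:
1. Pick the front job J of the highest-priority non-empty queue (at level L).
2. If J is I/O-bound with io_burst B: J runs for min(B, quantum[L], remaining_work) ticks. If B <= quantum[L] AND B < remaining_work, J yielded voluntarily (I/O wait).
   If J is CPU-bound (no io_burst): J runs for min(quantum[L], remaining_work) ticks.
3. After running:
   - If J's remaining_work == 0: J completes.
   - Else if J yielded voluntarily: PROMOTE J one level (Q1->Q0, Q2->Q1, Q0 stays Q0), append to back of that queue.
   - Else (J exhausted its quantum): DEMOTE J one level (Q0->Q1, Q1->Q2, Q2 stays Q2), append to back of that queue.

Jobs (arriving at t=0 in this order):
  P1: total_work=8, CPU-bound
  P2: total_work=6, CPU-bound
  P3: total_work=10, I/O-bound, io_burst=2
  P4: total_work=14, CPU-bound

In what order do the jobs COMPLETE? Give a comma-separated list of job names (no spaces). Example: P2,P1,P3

t=0-2: P1@Q0 runs 2, rem=6, quantum used, demote→Q1. Q0=[P2,P3,P4] Q1=[P1] Q2=[]
t=2-4: P2@Q0 runs 2, rem=4, quantum used, demote→Q1. Q0=[P3,P4] Q1=[P1,P2] Q2=[]
t=4-6: P3@Q0 runs 2, rem=8, I/O yield, promote→Q0. Q0=[P4,P3] Q1=[P1,P2] Q2=[]
t=6-8: P4@Q0 runs 2, rem=12, quantum used, demote→Q1. Q0=[P3] Q1=[P1,P2,P4] Q2=[]
t=8-10: P3@Q0 runs 2, rem=6, I/O yield, promote→Q0. Q0=[P3] Q1=[P1,P2,P4] Q2=[]
t=10-12: P3@Q0 runs 2, rem=4, I/O yield, promote→Q0. Q0=[P3] Q1=[P1,P2,P4] Q2=[]
t=12-14: P3@Q0 runs 2, rem=2, I/O yield, promote→Q0. Q0=[P3] Q1=[P1,P2,P4] Q2=[]
t=14-16: P3@Q0 runs 2, rem=0, completes. Q0=[] Q1=[P1,P2,P4] Q2=[]
t=16-21: P1@Q1 runs 5, rem=1, quantum used, demote→Q2. Q0=[] Q1=[P2,P4] Q2=[P1]
t=21-25: P2@Q1 runs 4, rem=0, completes. Q0=[] Q1=[P4] Q2=[P1]
t=25-30: P4@Q1 runs 5, rem=7, quantum used, demote→Q2. Q0=[] Q1=[] Q2=[P1,P4]
t=30-31: P1@Q2 runs 1, rem=0, completes. Q0=[] Q1=[] Q2=[P4]
t=31-38: P4@Q2 runs 7, rem=0, completes. Q0=[] Q1=[] Q2=[]

Answer: P3,P2,P1,P4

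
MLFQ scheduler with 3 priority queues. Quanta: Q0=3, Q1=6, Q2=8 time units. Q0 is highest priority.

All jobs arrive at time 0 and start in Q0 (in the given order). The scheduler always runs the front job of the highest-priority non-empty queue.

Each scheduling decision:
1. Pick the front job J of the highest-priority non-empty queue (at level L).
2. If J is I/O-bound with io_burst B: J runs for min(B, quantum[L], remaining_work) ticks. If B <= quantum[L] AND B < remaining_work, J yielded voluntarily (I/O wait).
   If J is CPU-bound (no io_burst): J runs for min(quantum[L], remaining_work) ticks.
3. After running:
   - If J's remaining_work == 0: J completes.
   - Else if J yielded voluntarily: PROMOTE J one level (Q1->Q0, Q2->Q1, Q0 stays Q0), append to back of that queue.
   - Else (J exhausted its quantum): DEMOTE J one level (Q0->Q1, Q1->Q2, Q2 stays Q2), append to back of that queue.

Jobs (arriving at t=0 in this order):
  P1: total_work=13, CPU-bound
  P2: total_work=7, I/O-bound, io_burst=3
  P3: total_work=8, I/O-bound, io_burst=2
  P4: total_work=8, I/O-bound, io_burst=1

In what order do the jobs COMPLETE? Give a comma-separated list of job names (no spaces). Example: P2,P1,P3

t=0-3: P1@Q0 runs 3, rem=10, quantum used, demote→Q1. Q0=[P2,P3,P4] Q1=[P1] Q2=[]
t=3-6: P2@Q0 runs 3, rem=4, I/O yield, promote→Q0. Q0=[P3,P4,P2] Q1=[P1] Q2=[]
t=6-8: P3@Q0 runs 2, rem=6, I/O yield, promote→Q0. Q0=[P4,P2,P3] Q1=[P1] Q2=[]
t=8-9: P4@Q0 runs 1, rem=7, I/O yield, promote→Q0. Q0=[P2,P3,P4] Q1=[P1] Q2=[]
t=9-12: P2@Q0 runs 3, rem=1, I/O yield, promote→Q0. Q0=[P3,P4,P2] Q1=[P1] Q2=[]
t=12-14: P3@Q0 runs 2, rem=4, I/O yield, promote→Q0. Q0=[P4,P2,P3] Q1=[P1] Q2=[]
t=14-15: P4@Q0 runs 1, rem=6, I/O yield, promote→Q0. Q0=[P2,P3,P4] Q1=[P1] Q2=[]
t=15-16: P2@Q0 runs 1, rem=0, completes. Q0=[P3,P4] Q1=[P1] Q2=[]
t=16-18: P3@Q0 runs 2, rem=2, I/O yield, promote→Q0. Q0=[P4,P3] Q1=[P1] Q2=[]
t=18-19: P4@Q0 runs 1, rem=5, I/O yield, promote→Q0. Q0=[P3,P4] Q1=[P1] Q2=[]
t=19-21: P3@Q0 runs 2, rem=0, completes. Q0=[P4] Q1=[P1] Q2=[]
t=21-22: P4@Q0 runs 1, rem=4, I/O yield, promote→Q0. Q0=[P4] Q1=[P1] Q2=[]
t=22-23: P4@Q0 runs 1, rem=3, I/O yield, promote→Q0. Q0=[P4] Q1=[P1] Q2=[]
t=23-24: P4@Q0 runs 1, rem=2, I/O yield, promote→Q0. Q0=[P4] Q1=[P1] Q2=[]
t=24-25: P4@Q0 runs 1, rem=1, I/O yield, promote→Q0. Q0=[P4] Q1=[P1] Q2=[]
t=25-26: P4@Q0 runs 1, rem=0, completes. Q0=[] Q1=[P1] Q2=[]
t=26-32: P1@Q1 runs 6, rem=4, quantum used, demote→Q2. Q0=[] Q1=[] Q2=[P1]
t=32-36: P1@Q2 runs 4, rem=0, completes. Q0=[] Q1=[] Q2=[]

Answer: P2,P3,P4,P1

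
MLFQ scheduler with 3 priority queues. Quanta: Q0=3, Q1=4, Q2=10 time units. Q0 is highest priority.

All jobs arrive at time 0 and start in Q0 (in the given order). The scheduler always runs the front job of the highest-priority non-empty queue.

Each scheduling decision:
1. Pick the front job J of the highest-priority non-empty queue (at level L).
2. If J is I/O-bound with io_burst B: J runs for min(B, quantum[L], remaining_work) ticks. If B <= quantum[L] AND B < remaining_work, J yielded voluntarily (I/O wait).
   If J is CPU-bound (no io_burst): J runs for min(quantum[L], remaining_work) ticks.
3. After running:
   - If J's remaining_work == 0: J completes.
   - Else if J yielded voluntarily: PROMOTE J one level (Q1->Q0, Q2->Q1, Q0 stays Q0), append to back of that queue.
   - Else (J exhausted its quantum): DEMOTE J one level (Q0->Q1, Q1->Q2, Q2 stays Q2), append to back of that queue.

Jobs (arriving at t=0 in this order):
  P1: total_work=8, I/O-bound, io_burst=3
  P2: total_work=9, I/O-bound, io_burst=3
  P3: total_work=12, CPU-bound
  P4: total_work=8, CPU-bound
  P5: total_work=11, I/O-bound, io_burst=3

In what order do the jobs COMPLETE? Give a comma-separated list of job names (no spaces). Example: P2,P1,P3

t=0-3: P1@Q0 runs 3, rem=5, I/O yield, promote→Q0. Q0=[P2,P3,P4,P5,P1] Q1=[] Q2=[]
t=3-6: P2@Q0 runs 3, rem=6, I/O yield, promote→Q0. Q0=[P3,P4,P5,P1,P2] Q1=[] Q2=[]
t=6-9: P3@Q0 runs 3, rem=9, quantum used, demote→Q1. Q0=[P4,P5,P1,P2] Q1=[P3] Q2=[]
t=9-12: P4@Q0 runs 3, rem=5, quantum used, demote→Q1. Q0=[P5,P1,P2] Q1=[P3,P4] Q2=[]
t=12-15: P5@Q0 runs 3, rem=8, I/O yield, promote→Q0. Q0=[P1,P2,P5] Q1=[P3,P4] Q2=[]
t=15-18: P1@Q0 runs 3, rem=2, I/O yield, promote→Q0. Q0=[P2,P5,P1] Q1=[P3,P4] Q2=[]
t=18-21: P2@Q0 runs 3, rem=3, I/O yield, promote→Q0. Q0=[P5,P1,P2] Q1=[P3,P4] Q2=[]
t=21-24: P5@Q0 runs 3, rem=5, I/O yield, promote→Q0. Q0=[P1,P2,P5] Q1=[P3,P4] Q2=[]
t=24-26: P1@Q0 runs 2, rem=0, completes. Q0=[P2,P5] Q1=[P3,P4] Q2=[]
t=26-29: P2@Q0 runs 3, rem=0, completes. Q0=[P5] Q1=[P3,P4] Q2=[]
t=29-32: P5@Q0 runs 3, rem=2, I/O yield, promote→Q0. Q0=[P5] Q1=[P3,P4] Q2=[]
t=32-34: P5@Q0 runs 2, rem=0, completes. Q0=[] Q1=[P3,P4] Q2=[]
t=34-38: P3@Q1 runs 4, rem=5, quantum used, demote→Q2. Q0=[] Q1=[P4] Q2=[P3]
t=38-42: P4@Q1 runs 4, rem=1, quantum used, demote→Q2. Q0=[] Q1=[] Q2=[P3,P4]
t=42-47: P3@Q2 runs 5, rem=0, completes. Q0=[] Q1=[] Q2=[P4]
t=47-48: P4@Q2 runs 1, rem=0, completes. Q0=[] Q1=[] Q2=[]

Answer: P1,P2,P5,P3,P4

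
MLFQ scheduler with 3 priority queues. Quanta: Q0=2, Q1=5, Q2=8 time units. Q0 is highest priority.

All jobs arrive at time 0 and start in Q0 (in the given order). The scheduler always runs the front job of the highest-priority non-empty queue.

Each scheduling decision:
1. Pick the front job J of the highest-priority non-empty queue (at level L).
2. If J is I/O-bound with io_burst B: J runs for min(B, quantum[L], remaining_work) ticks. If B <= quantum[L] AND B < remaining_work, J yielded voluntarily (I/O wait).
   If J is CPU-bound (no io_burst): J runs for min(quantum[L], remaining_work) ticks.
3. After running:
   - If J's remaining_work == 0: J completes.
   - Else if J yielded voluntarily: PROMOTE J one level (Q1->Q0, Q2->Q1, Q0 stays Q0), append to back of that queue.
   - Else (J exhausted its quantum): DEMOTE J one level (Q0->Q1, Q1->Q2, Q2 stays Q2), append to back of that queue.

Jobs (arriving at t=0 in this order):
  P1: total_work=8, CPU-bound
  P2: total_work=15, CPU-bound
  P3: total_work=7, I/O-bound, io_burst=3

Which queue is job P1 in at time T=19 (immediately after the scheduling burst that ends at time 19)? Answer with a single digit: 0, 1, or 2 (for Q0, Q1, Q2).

Answer: 2

Derivation:
t=0-2: P1@Q0 runs 2, rem=6, quantum used, demote→Q1. Q0=[P2,P3] Q1=[P1] Q2=[]
t=2-4: P2@Q0 runs 2, rem=13, quantum used, demote→Q1. Q0=[P3] Q1=[P1,P2] Q2=[]
t=4-6: P3@Q0 runs 2, rem=5, quantum used, demote→Q1. Q0=[] Q1=[P1,P2,P3] Q2=[]
t=6-11: P1@Q1 runs 5, rem=1, quantum used, demote→Q2. Q0=[] Q1=[P2,P3] Q2=[P1]
t=11-16: P2@Q1 runs 5, rem=8, quantum used, demote→Q2. Q0=[] Q1=[P3] Q2=[P1,P2]
t=16-19: P3@Q1 runs 3, rem=2, I/O yield, promote→Q0. Q0=[P3] Q1=[] Q2=[P1,P2]
t=19-21: P3@Q0 runs 2, rem=0, completes. Q0=[] Q1=[] Q2=[P1,P2]
t=21-22: P1@Q2 runs 1, rem=0, completes. Q0=[] Q1=[] Q2=[P2]
t=22-30: P2@Q2 runs 8, rem=0, completes. Q0=[] Q1=[] Q2=[]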